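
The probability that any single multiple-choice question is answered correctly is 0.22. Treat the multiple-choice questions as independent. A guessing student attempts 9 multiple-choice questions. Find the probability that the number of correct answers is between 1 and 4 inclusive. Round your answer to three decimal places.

0.864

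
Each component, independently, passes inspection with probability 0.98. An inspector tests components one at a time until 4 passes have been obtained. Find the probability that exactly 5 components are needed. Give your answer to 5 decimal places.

Y = trial on which the fourth success occurs; negative binomial, r=4, p=0.98.
P(Y=5) = C(4,3) · p^4 · (1−p)^1
= 4 · 0.92237 · 0.02 = 0.0737895

0.07379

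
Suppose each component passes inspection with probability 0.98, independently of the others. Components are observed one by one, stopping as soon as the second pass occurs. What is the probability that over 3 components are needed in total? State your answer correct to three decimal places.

0.001

Needing more than 3 components ⇔ fewer than 2 successes in the first 3. With X ~ Binomial(3, 0.98), P(Y > 3) = P(X ≤ 1).
  k=0: C(3,0)·0.98^0·0.02^3 = 0.00001
  k=1: C(3,1)·0.98^1·0.02^2 = 0.00118
P(X ≤ 1) = 0.00118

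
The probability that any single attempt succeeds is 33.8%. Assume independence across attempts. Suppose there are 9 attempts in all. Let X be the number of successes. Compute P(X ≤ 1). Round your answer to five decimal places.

0.13663

X ~ Binomial(9, 0.338); P(X ≤ 1) = Σ C(9,k) p^k (1−p)^(9−k) over k:
  k=0: C(9,0)·0.338^0·0.662^9 = 0.0244187
  k=1: C(9,1)·0.338^1·0.662^8 = 0.1122078
Total = 0.1366265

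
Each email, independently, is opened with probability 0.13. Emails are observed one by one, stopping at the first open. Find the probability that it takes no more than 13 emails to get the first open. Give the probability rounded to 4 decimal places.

Y = number of emails to the first success; geometric, p = 0.13.
P(Y ≤ 13) = 1 − (1−p)^13 = 1 − 0.163588 = 0.836412

0.8364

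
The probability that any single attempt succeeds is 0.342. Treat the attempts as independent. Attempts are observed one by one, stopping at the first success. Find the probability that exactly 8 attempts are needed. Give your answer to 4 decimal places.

Geometric (trials to first success), p = 0.342.
P(Y = 8) = (1−p)^7 · p = 0.053405 · 0.342 = 0.018264

0.0183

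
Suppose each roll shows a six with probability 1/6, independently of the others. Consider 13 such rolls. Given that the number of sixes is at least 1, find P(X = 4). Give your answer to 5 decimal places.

0.11795

X ~ Binomial(13, 0.166667). Want P(X=4 | X≥1) = P(X=4) / P(X≥1).
P(X=4) = C(13,4)·0.166667^4·0.833333^9 = 0.1069227
P(X≥1) = 1 − 0.0934639 = 0.9065361
Ratio = 0.1069227 / 0.9065361 = 0.1179464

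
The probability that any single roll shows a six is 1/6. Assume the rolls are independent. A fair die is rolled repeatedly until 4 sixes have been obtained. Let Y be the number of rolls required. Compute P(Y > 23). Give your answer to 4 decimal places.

0.4512

Needing more than 23 rolls ⇔ fewer than 4 successes in the first 23. With X ~ Binomial(23, 0.166667), P(Y > 23) = P(X ≤ 3).
  k=0: C(23,0)·0.166667^0·0.833333^23 = 0.015095
  k=1: C(23,1)·0.166667^1·0.833333^22 = 0.069437
  k=2: C(23,2)·0.166667^2·0.833333^21 = 0.152761
  k=3: C(23,3)·0.166667^3·0.833333^20 = 0.213865
P(X ≤ 3) = 0.451158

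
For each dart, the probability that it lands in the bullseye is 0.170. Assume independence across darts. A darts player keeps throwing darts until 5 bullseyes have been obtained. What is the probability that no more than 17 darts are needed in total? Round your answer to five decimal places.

Finishing within 17 darts ⇔ at least 5 successes in the first 17. With X ~ Binomial(17, 0.17), P(Y ≤ 17) = 1 − P(X ≤ 4).
  k=0: C(17,0)·0.17^0·0.83^17 = 0.0421044
  k=1: C(17,1)·0.17^1·0.83^16 = 0.1466045
  k=2: C(17,2)·0.17^2·0.83^15 = 0.2402194
  k=3: C(17,3)·0.17^3·0.83^14 = 0.2460079
  k=4: C(17,4)·0.17^4·0.83^13 = 0.1763550
1 − 0.8512912 = 0.1487088

0.14871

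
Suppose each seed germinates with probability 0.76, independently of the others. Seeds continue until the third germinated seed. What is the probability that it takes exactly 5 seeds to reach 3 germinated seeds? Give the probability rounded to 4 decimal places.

Y = trial on which the third success occurs; negative binomial, r=3, p=0.76.
P(Y=5) = C(4,2) · p^3 · (1−p)^2
= 6 · 0.43898 · 0.0576 = 0.151710

0.1517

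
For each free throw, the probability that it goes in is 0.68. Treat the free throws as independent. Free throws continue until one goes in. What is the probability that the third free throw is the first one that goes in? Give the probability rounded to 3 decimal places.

0.070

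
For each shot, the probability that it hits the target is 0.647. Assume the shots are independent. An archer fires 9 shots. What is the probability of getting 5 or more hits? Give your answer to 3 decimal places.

0.823

X ~ Binomial(9, 0.647); P(X ≥ 5) = Σ C(9,k) p^k (1−p)^(9−k) over k:
  k=5: C(9,5)·0.647^5·0.353^4 = 0.22181
  k=6: C(9,6)·0.647^6·0.353^3 = 0.27104
  k=7: C(9,7)·0.647^7·0.353^2 = 0.21290
  k=8: C(9,8)·0.647^8·0.353^1 = 0.09756
  k=9: C(9,9)·0.647^9·0.353^0 = 0.01987
Total = 0.82318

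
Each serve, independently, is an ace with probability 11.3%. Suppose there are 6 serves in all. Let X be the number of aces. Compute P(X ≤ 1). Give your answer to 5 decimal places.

X ~ Binomial(6, 0.113); P(X ≤ 1) = Σ C(6,k) p^k (1−p)^(6−k) over k:
  k=0: C(6,0)·0.113^0·0.887^6 = 0.4870143
  k=1: C(6,1)·0.113^1·0.887^5 = 0.3722612
Total = 0.8592755

0.85928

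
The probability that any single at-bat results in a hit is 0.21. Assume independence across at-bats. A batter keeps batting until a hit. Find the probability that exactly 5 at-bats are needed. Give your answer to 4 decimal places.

0.0818

Geometric (trials to first success), p = 0.21.
P(Y = 5) = (1−p)^4 · p = 0.3895 · 0.21 = 0.081795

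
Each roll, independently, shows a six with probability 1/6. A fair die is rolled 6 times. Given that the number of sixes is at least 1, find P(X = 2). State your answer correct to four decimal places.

0.3021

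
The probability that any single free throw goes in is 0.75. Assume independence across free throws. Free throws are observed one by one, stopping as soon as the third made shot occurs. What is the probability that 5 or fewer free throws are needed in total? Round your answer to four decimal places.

Finishing within 5 free throws ⇔ at least 3 successes in the first 5. With X ~ Binomial(5, 0.75), P(Y ≤ 5) = 1 − P(X ≤ 2).
  k=0: C(5,0)·0.75^0·0.25^5 = 0.000977
  k=1: C(5,1)·0.75^1·0.25^4 = 0.014648
  k=2: C(5,2)·0.75^2·0.25^3 = 0.087891
1 − 0.103516 = 0.896484

0.8965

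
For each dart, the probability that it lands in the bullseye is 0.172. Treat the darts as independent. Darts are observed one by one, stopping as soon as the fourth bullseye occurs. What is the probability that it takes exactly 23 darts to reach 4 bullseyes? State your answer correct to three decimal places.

Y = trial on which the fourth success occurs; negative binomial, r=4, p=0.172.
P(Y=23) = C(22,3) · p^4 · (1−p)^19
= 1540 · 0.00087521 · 0.027706 = 0.03734

0.037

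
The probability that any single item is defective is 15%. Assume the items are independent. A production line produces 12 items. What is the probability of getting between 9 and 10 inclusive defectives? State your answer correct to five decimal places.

X ~ Binomial(12, 0.15); P(9 ≤ X ≤ 10) = Σ C(12,k) p^k (1−p)^(12−k) over k:
  k=9: C(12,9)·0.15^9·0.85^3 = 0.0000052
  k=10: C(12,10)·0.15^10·0.85^2 = 0.0000003
Total = 0.0000055

0.00001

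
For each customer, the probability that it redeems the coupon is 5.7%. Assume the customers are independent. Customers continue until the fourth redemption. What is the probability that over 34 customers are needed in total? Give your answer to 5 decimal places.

Needing more than 34 customers ⇔ fewer than 4 successes in the first 34. With X ~ Binomial(34, 0.057), P(Y > 34) = P(X ≤ 3).
  k=0: C(34,0)·0.057^0·0.943^34 = 0.1359557
  k=1: C(34,1)·0.057^1·0.943^33 = 0.2794085
  k=2: C(34,2)·0.057^2·0.943^32 = 0.2786678
  k=3: C(34,3)·0.057^3·0.943^31 = 0.1796713
P(X ≤ 3) = 0.8737033

0.87370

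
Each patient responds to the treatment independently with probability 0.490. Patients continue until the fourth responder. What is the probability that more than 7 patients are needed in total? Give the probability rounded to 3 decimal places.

0.522

Needing more than 7 patients ⇔ fewer than 4 successes in the first 7. With X ~ Binomial(7, 0.49), P(Y > 7) = P(X ≤ 3).
  k=0: C(7,0)·0.49^0·0.51^7 = 0.00897
  k=1: C(7,1)·0.49^1·0.51^6 = 0.06036
  k=2: C(7,2)·0.49^2·0.51^5 = 0.17397
  k=3: C(7,3)·0.49^3·0.51^4 = 0.27857
P(X ≤ 3) = 0.52187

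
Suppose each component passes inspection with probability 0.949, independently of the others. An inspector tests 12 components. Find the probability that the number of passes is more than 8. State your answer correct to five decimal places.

X ~ Binomial(12, 0.949); P(X ≥ 9) = Σ C(12,k) p^k (1−p)^(12−k) over k:
  k=9: C(12,9)·0.949^9·0.051^3 = 0.0182192
  k=10: C(12,10)·0.949^10·0.051^2 = 0.1017060
  k=11: C(12,11)·0.949^11·0.051^1 = 0.3440961
  k=12: C(12,12)·0.949^12·0.051^0 = 0.5335739
Total = 0.9975951

0.99760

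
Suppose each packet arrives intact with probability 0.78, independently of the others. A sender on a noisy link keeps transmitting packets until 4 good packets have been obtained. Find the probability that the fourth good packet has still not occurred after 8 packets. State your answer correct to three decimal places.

Needing more than 8 packets ⇔ fewer than 4 successes in the first 8. With X ~ Binomial(8, 0.78), P(Y > 8) = P(X ≤ 3).
  k=0: C(8,0)·0.78^0·0.22^8 = 0.00001
  k=1: C(8,1)·0.78^1·0.22^7 = 0.00016
  k=2: C(8,2)·0.78^2·0.22^6 = 0.00193
  k=3: C(8,3)·0.78^3·0.22^5 = 0.01370
P(X ≤ 3) = 0.01579

0.016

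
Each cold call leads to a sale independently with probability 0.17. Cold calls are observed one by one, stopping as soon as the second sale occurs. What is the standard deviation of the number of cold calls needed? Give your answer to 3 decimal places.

Y = total cold calls until the second success; negative binomial with r=2, p=0.17.
SD(Y) = √[r(1−p)/p²] = √(57.43945) = 7.57888

7.579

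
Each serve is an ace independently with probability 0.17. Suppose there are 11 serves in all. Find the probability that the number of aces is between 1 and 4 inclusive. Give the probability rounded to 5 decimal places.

X ~ Binomial(11, 0.17); P(1 ≤ X ≤ 4) = Σ C(11,k) p^k (1−p)^(11−k) over k:
  k=1: C(11,1)·0.17^1·0.83^10 = 0.2901500
  k=2: C(11,2)·0.17^2·0.83^9 = 0.2971415
  k=3: C(11,3)·0.17^3·0.83^8 = 0.1825809
  k=4: C(11,4)·0.17^4·0.83^7 = 0.0747922
Total = 0.8446646

0.84466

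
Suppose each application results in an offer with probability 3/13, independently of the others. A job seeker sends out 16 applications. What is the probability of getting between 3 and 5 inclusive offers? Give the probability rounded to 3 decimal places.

0.608

X ~ Binomial(16, 0.230769); P(3 ≤ X ≤ 5) = Σ C(16,k) p^k (1−p)^(16−k) over k:
  k=3: C(16,3)·0.230769^3·0.769231^13 = 0.22723
  k=4: C(16,4)·0.230769^4·0.769231^12 = 0.22155
  k=5: C(16,5)·0.230769^5·0.769231^11 = 0.15951
Total = 0.60828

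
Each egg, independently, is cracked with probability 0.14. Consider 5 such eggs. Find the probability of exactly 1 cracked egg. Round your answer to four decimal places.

X ~ Binomial(n=5, p=0.14).
P(X=1) = C(5,1) · p^1 · (1−p)^4
= 5 · 0.14 · 0.54701 = 0.382906

0.3829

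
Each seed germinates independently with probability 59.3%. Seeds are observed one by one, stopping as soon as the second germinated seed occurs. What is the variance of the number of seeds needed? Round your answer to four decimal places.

2.3148

Y = total seeds until the second success; negative binomial with r=2, p=0.593.
Var(Y) = r(1−p)/p² = 2·0.407 / 0.593² = 2.314808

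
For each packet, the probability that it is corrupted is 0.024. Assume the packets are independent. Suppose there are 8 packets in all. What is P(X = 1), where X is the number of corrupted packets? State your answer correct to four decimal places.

X ~ Binomial(n=8, p=0.024).
P(X=1) = C(8,1) · p^1 · (1−p)^7
= 8 · 0.024 · 0.84362 = 0.161976

0.1620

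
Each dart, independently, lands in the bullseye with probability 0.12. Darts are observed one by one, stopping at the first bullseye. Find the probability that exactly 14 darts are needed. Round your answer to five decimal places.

0.02277

Geometric (trials to first success), p = 0.12.
P(Y = 14) = (1−p)^13 · p = 0.18979 · 0.12 = 0.0227749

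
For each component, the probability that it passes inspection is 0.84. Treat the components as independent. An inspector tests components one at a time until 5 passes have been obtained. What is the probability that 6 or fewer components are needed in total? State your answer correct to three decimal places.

0.753

Finishing within 6 components ⇔ at least 5 successes in the first 6. With X ~ Binomial(6, 0.84), P(Y ≤ 6) = 1 − P(X ≤ 4).
  k=0: C(6,0)·0.84^0·0.16^6 = 0.00002
  k=1: C(6,1)·0.84^1·0.16^5 = 0.00053
  k=2: C(6,2)·0.84^2·0.16^4 = 0.00694
  k=3: C(6,3)·0.84^3·0.16^3 = 0.04855
  k=4: C(6,4)·0.84^4·0.16^2 = 0.19118
1 − 0.24722 = 0.75278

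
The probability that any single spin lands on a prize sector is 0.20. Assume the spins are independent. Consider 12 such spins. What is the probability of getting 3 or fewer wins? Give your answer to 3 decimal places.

0.795

X ~ Binomial(12, 0.20); P(X ≤ 3) = Σ C(12,k) p^k (1−p)^(12−k) over k:
  k=0: C(12,0)·0.20^0·0.80^12 = 0.06872
  k=1: C(12,1)·0.20^1·0.80^11 = 0.20616
  k=2: C(12,2)·0.20^2·0.80^10 = 0.28347
  k=3: C(12,3)·0.20^3·0.80^9 = 0.23622
Total = 0.79457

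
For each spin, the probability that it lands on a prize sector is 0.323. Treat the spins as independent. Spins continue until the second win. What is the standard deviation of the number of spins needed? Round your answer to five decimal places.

3.60252

Y = total spins until the second success; negative binomial with r=2, p=0.323.
SD(Y) = √[r(1−p)/p²] = √(12.9781748) = 3.6025234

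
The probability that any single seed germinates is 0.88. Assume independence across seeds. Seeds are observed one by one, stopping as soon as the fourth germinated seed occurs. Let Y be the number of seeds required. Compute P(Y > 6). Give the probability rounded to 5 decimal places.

0.02609

Needing more than 6 seeds ⇔ fewer than 4 successes in the first 6. With X ~ Binomial(6, 0.88), P(Y > 6) = P(X ≤ 3).
  k=0: C(6,0)·0.88^0·0.12^6 = 0.0000030
  k=1: C(6,1)·0.88^1·0.12^5 = 0.0001314
  k=2: C(6,2)·0.88^2·0.12^4 = 0.0024087
  k=3: C(6,3)·0.88^3·0.12^3 = 0.0235517
P(X ≤ 3) = 0.0260947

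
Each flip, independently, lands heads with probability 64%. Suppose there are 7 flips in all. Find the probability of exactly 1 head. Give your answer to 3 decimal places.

0.010

X ~ Binomial(n=7, p=0.64).
P(X=1) = C(7,1) · p^1 · (1−p)^6
= 7 · 0.64 · 0.0021768 = 0.00975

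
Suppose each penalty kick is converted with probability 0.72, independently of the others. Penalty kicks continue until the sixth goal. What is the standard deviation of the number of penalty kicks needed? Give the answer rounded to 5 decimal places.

Y = total penalty kicks until the sixth success; negative binomial with r=6, p=0.72.
SD(Y) = √[r(1−p)/p²] = √(3.2407407) = 1.8002057

1.80021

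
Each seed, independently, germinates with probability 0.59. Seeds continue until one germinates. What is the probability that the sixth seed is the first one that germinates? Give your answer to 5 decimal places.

0.00684

Geometric (trials to first success), p = 0.59.
P(Y = 6) = (1−p)^5 · p = 0.011586 · 0.59 = 0.0068355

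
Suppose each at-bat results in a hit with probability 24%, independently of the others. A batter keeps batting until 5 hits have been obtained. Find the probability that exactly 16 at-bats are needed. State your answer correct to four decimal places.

0.0531

Y = trial on which the fifth success occurs; negative binomial, r=5, p=0.24.
P(Y=16) = C(15,4) · p^5 · (1−p)^11
= 1365 · 0.00079626 · 0.04886 = 0.053105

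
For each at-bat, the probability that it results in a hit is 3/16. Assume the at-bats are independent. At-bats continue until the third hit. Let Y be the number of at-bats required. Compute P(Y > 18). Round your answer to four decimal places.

0.3168

Needing more than 18 at-bats ⇔ fewer than 3 successes in the first 18. With X ~ Binomial(18, 0.1875), P(Y > 18) = P(X ≤ 2).
  k=0: C(18,0)·0.1875^0·0.8125^18 = 0.023813
  k=1: C(18,1)·0.1875^1·0.8125^17 = 0.098917
  k=2: C(18,2)·0.1875^2·0.8125^16 = 0.194030
P(X ≤ 2) = 0.316760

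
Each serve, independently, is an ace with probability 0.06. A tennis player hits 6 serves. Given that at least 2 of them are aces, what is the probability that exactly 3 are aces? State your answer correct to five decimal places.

X ~ Binomial(6, 0.06). Want P(X=3 | X≥2) = P(X=3) / P(X≥2).
P(X=3) = C(6,3)·0.06^3·0.94^3 = 0.0035881
P(X≥2) = 1 − 0.6898698 − 0.2642054 = 0.0459248
Ratio = 0.0035881 / 0.0459248 = 0.0781304

0.07813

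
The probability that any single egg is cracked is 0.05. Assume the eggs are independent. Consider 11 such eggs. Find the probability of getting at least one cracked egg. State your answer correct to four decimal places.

P(at least one) = 1 − P(none) = 1 − (1 − 0.05)^11
= 1 − 0.568800 = 0.431200

0.4312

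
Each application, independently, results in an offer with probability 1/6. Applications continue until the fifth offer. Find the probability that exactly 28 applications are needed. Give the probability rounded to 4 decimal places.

Y = trial on which the fifth success occurs; negative binomial, r=5, p=0.166667.
P(Y=28) = C(27,4) · p^5 · (1−p)^23
= 17550 · 0.0001286 · 0.015095 = 0.034068

0.0341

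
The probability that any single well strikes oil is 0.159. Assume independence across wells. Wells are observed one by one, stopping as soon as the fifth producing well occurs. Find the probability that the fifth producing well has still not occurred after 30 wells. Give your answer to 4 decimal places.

0.4695

Needing more than 30 wells ⇔ fewer than 5 successes in the first 30. With X ~ Binomial(30, 0.159), P(Y > 30) = P(X ≤ 4).
  k=0: C(30,0)·0.159^0·0.841^30 = 0.005545
  k=1: C(30,1)·0.159^1·0.841^29 = 0.031449
  k=2: C(30,2)·0.159^2·0.841^28 = 0.086213
  k=3: C(30,3)·0.159^3·0.841^27 = 0.152128
  k=4: C(30,4)·0.159^4·0.841^26 = 0.194140
P(X ≤ 4) = 0.469474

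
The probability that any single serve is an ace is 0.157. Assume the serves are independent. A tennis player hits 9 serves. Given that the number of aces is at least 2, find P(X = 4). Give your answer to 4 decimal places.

X ~ Binomial(9, 0.157). Want P(X=4 | X≥2) = P(X=4) / P(X≥2).
P(X=4) = C(9,4)·0.157^4·0.843^5 = 0.032592
P(X≥2) = 1 − 0.215005 − 0.360382 = 0.424613
Ratio = 0.032592 / 0.424613 = 0.076756

0.0768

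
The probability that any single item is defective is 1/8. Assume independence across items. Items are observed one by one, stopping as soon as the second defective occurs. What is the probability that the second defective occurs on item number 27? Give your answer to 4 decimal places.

Y = trial on which the second success occurs; negative binomial, r=2, p=0.125.
P(Y=27) = C(26,1) · p^2 · (1−p)^25
= 26 · 0.015625 · 0.035498 = 0.014421

0.0144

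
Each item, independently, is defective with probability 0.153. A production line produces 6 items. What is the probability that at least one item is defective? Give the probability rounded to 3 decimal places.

0.631

P(at least one) = 1 − P(none) = 1 − (1 − 0.153)^6
= 1 − 0.36923 = 0.63077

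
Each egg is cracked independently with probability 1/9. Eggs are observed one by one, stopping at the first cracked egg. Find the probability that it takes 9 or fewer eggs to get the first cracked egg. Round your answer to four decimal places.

0.6536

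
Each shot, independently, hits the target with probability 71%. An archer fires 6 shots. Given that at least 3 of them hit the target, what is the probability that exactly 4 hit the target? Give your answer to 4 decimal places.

0.3421

X ~ Binomial(6, 0.71). Want P(X=4 | X≥3) = P(X=4) / P(X≥3).
P(X=4) = C(6,4)·0.71^4·0.29^2 = 0.320568
P(X≥3) = 1 − 0.000595 − 0.008738 − 0.053481 = 0.937186
Ratio = 0.320568 / 0.937186 = 0.342054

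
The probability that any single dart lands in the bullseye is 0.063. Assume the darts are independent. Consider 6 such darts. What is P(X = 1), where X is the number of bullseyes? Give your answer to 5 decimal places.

0.27302

X ~ Binomial(n=6, p=0.063).
P(X=1) = C(6,1) · p^1 · (1−p)^5
= 6 · 0.063 · 0.72227 = 0.2730170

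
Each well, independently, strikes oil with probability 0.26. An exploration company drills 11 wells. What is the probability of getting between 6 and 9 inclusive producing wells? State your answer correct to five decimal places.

X ~ Binomial(11, 0.26); P(6 ≤ X ≤ 9) = Σ C(11,k) p^k (1−p)^(11−k) over k:
  k=6: C(11,6)·0.26^6·0.74^5 = 0.0316695
  k=7: C(11,7)·0.26^7·0.74^4 = 0.0079479
  k=8: C(11,8)·0.26^8·0.74^3 = 0.0013963
  k=9: C(11,9)·0.26^9·0.74^2 = 0.0001635
Total = 0.0411772

0.04118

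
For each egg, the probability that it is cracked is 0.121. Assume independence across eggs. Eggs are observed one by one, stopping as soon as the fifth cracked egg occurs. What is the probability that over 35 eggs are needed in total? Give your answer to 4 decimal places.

0.5802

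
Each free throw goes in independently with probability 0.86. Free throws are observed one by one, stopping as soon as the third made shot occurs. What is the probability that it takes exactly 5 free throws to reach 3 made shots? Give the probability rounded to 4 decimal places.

0.0748

Y = trial on which the third success occurs; negative binomial, r=3, p=0.86.
P(Y=5) = C(4,2) · p^3 · (1−p)^2
= 6 · 0.63606 · 0.0196 = 0.074800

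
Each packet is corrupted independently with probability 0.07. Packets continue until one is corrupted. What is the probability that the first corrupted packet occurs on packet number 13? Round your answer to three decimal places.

0.029

Geometric (trials to first success), p = 0.07.
P(Y = 13) = (1−p)^12 · p = 0.4186 · 0.07 = 0.02930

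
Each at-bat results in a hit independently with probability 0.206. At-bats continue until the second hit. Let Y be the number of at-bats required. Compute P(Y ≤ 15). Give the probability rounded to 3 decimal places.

0.846

Finishing within 15 at-bats ⇔ at least 2 successes in the first 15. With X ~ Binomial(15, 0.206), P(Y ≤ 15) = 1 − P(X ≤ 1).
  k=0: C(15,0)·0.206^0·0.794^15 = 0.03143
  k=1: C(15,1)·0.206^1·0.794^14 = 0.12231
1 − 0.15373 = 0.84627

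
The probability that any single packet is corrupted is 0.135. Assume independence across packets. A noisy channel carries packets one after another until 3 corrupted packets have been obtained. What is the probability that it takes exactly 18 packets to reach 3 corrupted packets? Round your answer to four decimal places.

Y = trial on which the third success occurs; negative binomial, r=3, p=0.135.
P(Y=18) = C(17,2) · p^3 · (1−p)^15
= 136 · 0.0024604 · 0.11356 = 0.038000

0.0380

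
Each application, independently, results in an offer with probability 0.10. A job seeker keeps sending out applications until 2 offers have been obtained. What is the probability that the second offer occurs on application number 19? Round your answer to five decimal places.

0.03002

Y = trial on which the second success occurs; negative binomial, r=2, p=0.10.
P(Y=19) = C(18,1) · p^2 · (1−p)^17
= 18 · 0.01 · 0.16677 = 0.0300189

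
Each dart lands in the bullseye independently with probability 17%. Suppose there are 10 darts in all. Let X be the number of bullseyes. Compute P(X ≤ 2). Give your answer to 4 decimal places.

0.7659

X ~ Binomial(10, 0.17); P(X ≤ 2) = Σ C(10,k) p^k (1−p)^(10−k) over k:
  k=0: C(10,0)·0.17^0·0.83^10 = 0.155160
  k=1: C(10,1)·0.17^1·0.83^9 = 0.317798
  k=2: C(10,2)·0.17^2·0.83^8 = 0.292911
Total = 0.765869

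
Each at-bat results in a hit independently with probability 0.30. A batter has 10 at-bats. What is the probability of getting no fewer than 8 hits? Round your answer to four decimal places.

X ~ Binomial(10, 0.30); P(X ≥ 8) = Σ C(10,k) p^k (1−p)^(10−k) over k:
  k=8: C(10,8)·0.30^8·0.70^2 = 0.001447
  k=9: C(10,9)·0.30^9·0.70^1 = 0.000138
  k=10: C(10,10)·0.30^10·0.70^0 = 0.000006
Total = 0.001590

0.0016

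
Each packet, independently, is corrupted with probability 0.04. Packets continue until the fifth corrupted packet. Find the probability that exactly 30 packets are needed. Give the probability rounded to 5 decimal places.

0.00088

Y = trial on which the fifth success occurs; negative binomial, r=5, p=0.04.
P(Y=30) = C(29,4) · p^5 · (1−p)^25
= 23751 · 1.024e-07 · 0.3604 = 0.0008765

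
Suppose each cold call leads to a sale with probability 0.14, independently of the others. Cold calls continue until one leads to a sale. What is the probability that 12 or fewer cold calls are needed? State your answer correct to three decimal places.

Y = number of cold calls to the first success; geometric, p = 0.14.
P(Y ≤ 12) = 1 − (1−p)^12 = 1 − 0.16367 = 0.83633

0.836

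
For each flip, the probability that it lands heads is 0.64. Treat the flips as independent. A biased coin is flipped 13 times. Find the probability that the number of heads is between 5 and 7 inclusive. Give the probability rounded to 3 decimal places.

X ~ Binomial(13, 0.64); P(5 ≤ X ≤ 7) = Σ C(13,k) p^k (1−p)^(13−k) over k:
  k=5: C(13,5)·0.64^5·0.36^8 = 0.03899
  k=6: C(13,6)·0.64^6·0.36^7 = 0.09241
  k=7: C(13,7)·0.64^7·0.36^6 = 0.16428
Total = 0.29568

0.296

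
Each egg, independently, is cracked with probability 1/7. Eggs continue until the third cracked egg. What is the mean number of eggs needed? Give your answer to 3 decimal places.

21.000

Y = total eggs until the third success; negative binomial with r=3, p=0.142857.
E[Y] = r / p = 3 / 0.142857 = 21.00000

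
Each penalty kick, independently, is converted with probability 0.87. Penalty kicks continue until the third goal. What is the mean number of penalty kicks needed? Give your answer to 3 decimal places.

3.448

Y = total penalty kicks until the third success; negative binomial with r=3, p=0.87.
E[Y] = r / p = 3 / 0.87 = 3.44828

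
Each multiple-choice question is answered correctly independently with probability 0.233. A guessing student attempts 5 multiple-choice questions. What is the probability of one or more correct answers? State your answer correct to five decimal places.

P(at least one) = 1 − P(none) = 1 − (1 − 0.233)^5
= 1 − 0.2654464 = 0.7345536

0.73455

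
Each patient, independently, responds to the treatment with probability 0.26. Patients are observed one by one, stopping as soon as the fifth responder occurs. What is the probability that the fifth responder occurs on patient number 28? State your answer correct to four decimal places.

Y = trial on which the fifth success occurs; negative binomial, r=5, p=0.26.
P(Y=28) = C(27,4) · p^5 · (1−p)^23
= 17550 · 0.0011881 · 0.00098249 = 0.020487

0.0205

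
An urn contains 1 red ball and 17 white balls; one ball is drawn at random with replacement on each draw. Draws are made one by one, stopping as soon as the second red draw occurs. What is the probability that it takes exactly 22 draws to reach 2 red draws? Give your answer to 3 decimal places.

Y = trial on which the second success occurs; negative binomial, r=2, p=0.055556.
P(Y=22) = C(21,1) · p^2 · (1−p)^20
= 21 · 0.0030864 · 0.31881 = 0.02066

0.021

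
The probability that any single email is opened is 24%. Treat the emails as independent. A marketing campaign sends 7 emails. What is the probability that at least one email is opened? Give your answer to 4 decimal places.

0.8535

P(at least one) = 1 − P(none) = 1 − (1 − 0.24)^7
= 1 − 0.146452 = 0.853548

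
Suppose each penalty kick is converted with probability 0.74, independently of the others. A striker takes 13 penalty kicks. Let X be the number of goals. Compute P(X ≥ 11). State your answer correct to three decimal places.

0.303

X ~ Binomial(13, 0.74); P(X ≥ 11) = Σ C(13,k) p^k (1−p)^(13−k) over k:
  k=11: C(13,11)·0.74^11·0.26^2 = 0.19213
  k=12: C(13,12)·0.74^12·0.26^1 = 0.09114
  k=13: C(13,13)·0.74^13·0.26^0 = 0.01995
Total = 0.30322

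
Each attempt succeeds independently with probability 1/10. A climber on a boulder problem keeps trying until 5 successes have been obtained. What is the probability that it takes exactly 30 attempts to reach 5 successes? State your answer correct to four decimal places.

0.0171

Y = trial on which the fifth success occurs; negative binomial, r=5, p=0.10.
P(Y=30) = C(29,4) · p^5 · (1−p)^25
= 23751 · 1e-05 · 0.07179 = 0.017051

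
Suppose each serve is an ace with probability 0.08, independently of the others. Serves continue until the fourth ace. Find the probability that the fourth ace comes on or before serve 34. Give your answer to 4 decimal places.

0.2875

Finishing within 34 serves ⇔ at least 4 successes in the first 34. With X ~ Binomial(34, 0.08), P(Y ≤ 34) = 1 − P(X ≤ 3).
  k=0: C(34,0)·0.08^0·0.92^34 = 0.058720
  k=1: C(34,1)·0.08^1·0.92^33 = 0.173607
  k=2: C(34,2)·0.08^2·0.92^32 = 0.249088
  k=3: C(34,3)·0.08^3·0.92^31 = 0.231038
1 − 0.712454 = 0.287546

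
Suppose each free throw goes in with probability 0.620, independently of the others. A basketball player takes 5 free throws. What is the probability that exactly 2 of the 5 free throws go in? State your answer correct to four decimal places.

X ~ Binomial(n=5, p=0.62).
P(X=2) = C(5,2) · p^2 · (1−p)^3
= 10 · 0.3844 · 0.054872 = 0.210928

0.2109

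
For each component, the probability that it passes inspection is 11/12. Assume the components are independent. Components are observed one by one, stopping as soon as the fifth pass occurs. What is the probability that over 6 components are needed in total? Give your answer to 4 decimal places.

Needing more than 6 components ⇔ fewer than 5 successes in the first 6. With X ~ Binomial(6, 0.916667), P(Y > 6) = P(X ≤ 4).
  k=0: C(6,0)·0.916667^0·0.083333^6 = 0.000000
  k=1: C(6,1)·0.916667^1·0.083333^5 = 0.000022
  k=2: C(6,2)·0.916667^2·0.083333^4 = 0.000608
  k=3: C(6,3)·0.916667^3·0.083333^3 = 0.008915
  k=4: C(6,4)·0.916667^4·0.083333^2 = 0.073549
P(X ≤ 4) = 0.083094

0.0831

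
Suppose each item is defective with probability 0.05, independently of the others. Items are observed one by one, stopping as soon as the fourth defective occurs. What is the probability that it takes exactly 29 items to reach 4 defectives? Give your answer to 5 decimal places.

Y = trial on which the fourth success occurs; negative binomial, r=4, p=0.05.
P(Y=29) = C(28,3) · p^4 · (1−p)^25
= 3276 · 6.25e-06 · 0.27739 = 0.0056796

0.00568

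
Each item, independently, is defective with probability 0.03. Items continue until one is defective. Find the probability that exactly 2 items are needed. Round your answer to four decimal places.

Geometric (trials to first success), p = 0.03.
P(Y = 2) = (1−p)^1 · p = 0.97 · 0.03 = 0.029100

0.0291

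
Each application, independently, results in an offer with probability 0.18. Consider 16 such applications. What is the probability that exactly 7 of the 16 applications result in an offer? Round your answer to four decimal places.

0.0117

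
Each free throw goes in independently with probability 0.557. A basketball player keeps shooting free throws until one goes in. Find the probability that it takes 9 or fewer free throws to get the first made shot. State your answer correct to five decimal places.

0.99934

Y = number of free throws to the first success; geometric, p = 0.557.
P(Y ≤ 9) = 1 − (1−p)^9 = 1 − 0.0006571 = 0.9993429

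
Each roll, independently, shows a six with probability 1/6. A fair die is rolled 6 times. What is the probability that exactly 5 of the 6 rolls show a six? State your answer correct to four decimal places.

X ~ Binomial(n=6, p=0.166667).
P(X=5) = C(6,5) · p^5 · (1−p)^1
= 6 · 0.0001286 · 0.83333 = 0.000643

0.0006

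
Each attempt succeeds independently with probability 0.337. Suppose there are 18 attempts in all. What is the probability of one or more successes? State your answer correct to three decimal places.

0.999

P(at least one) = 1 − P(none) = 1 − (1 − 0.337)^18
= 1 − 0.00061 = 0.99939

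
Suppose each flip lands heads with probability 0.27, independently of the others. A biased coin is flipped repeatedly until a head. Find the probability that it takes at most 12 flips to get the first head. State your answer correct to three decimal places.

0.977

Y = number of flips to the first success; geometric, p = 0.27.
P(Y ≤ 12) = 1 − (1−p)^12 = 1 − 0.02290 = 0.97710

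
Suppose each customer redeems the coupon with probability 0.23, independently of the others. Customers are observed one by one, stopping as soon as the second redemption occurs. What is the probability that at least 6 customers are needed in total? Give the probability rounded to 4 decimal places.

0.6749

Needing more than 5 customers ⇔ fewer than 2 successes in the first 5. With X ~ Binomial(5, 0.23), P(Y > 5) = P(X ≤ 1).
  k=0: C(5,0)·0.23^0·0.77^5 = 0.270678
  k=1: C(5,1)·0.23^1·0.77^4 = 0.404260
P(X ≤ 1) = 0.674938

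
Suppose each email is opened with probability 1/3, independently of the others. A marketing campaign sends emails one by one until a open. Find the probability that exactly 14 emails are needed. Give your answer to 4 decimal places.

Geometric (trials to first success), p = 0.333333.
P(Y = 14) = (1−p)^13 · p = 0.0051382 · 0.333333 = 0.001713

0.0017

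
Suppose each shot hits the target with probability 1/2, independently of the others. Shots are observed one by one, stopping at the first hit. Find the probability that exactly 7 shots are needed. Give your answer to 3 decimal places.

0.008

Geometric (trials to first success), p = 0.50.
P(Y = 7) = (1−p)^6 · p = 0.015625 · 0.50 = 0.00781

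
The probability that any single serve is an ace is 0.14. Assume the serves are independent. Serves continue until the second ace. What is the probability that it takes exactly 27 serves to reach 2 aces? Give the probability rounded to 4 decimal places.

Y = trial on which the second success occurs; negative binomial, r=2, p=0.14.
P(Y=27) = C(26,1) · p^2 · (1−p)^25
= 26 · 0.0196 · 0.023039 = 0.011741

0.0117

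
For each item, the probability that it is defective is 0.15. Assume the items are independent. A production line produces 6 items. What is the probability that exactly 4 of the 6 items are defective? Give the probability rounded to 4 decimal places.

0.0055

X ~ Binomial(n=6, p=0.15).
P(X=4) = C(6,4) · p^4 · (1−p)^2
= 15 · 0.00050625 · 0.7225 = 0.005486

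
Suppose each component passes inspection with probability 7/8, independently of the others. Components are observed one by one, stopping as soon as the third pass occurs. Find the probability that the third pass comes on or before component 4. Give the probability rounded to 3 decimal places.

0.921

Finishing within 4 components ⇔ at least 3 successes in the first 4. With X ~ Binomial(4, 0.875), P(Y ≤ 4) = 1 − P(X ≤ 2).
  k=0: C(4,0)·0.875^0·0.125^4 = 0.00024
  k=1: C(4,1)·0.875^1·0.125^3 = 0.00684
  k=2: C(4,2)·0.875^2·0.125^2 = 0.07178
1 − 0.07886 = 0.92114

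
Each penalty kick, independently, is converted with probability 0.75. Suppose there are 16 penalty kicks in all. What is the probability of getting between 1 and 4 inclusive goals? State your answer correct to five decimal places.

0.00004

X ~ Binomial(16, 0.75); P(1 ≤ X ≤ 4) = Σ C(16,k) p^k (1−p)^(16−k) over k:
  k=1: C(16,1)·0.75^1·0.25^15 = 0.0000000
  k=2: C(16,2)·0.75^2·0.25^14 = 0.0000003
  k=3: C(16,3)·0.75^3·0.25^13 = 0.0000035
  k=4: C(16,4)·0.75^4·0.25^12 = 0.0000343
Total = 0.0000381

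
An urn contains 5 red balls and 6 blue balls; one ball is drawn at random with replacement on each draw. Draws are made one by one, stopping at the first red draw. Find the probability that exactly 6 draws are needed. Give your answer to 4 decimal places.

0.0219

Geometric (trials to first success), p = 0.454545.
P(Y = 6) = (1−p)^5 · p = 0.048283 · 0.454545 = 0.021947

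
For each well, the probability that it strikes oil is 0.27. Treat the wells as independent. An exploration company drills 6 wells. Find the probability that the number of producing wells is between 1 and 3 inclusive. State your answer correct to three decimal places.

0.800

X ~ Binomial(6, 0.27); P(1 ≤ X ≤ 3) = Σ C(6,k) p^k (1−p)^(6−k) over k:
  k=1: C(6,1)·0.27^1·0.73^5 = 0.33584
  k=2: C(6,2)·0.27^2·0.73^4 = 0.31053
  k=3: C(6,3)·0.27^3·0.73^3 = 0.15314
Total = 0.79951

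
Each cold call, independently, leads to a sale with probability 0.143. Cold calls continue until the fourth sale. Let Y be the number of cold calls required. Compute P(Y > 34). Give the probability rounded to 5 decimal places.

Needing more than 34 cold calls ⇔ fewer than 4 successes in the first 34. With X ~ Binomial(34, 0.143), P(Y > 34) = P(X ≤ 3).
  k=0: C(34,0)·0.143^0·0.857^34 = 0.0052644
  k=1: C(34,1)·0.143^1·0.857^33 = 0.0298663
  k=2: C(34,2)·0.143^2·0.857^32 = 0.0822283
  k=3: C(34,3)·0.143^3·0.857^31 = 0.1463542
P(X ≤ 3) = 0.2637132

0.26371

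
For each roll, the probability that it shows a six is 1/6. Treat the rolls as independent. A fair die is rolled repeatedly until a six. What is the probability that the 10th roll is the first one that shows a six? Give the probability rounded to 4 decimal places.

Geometric (trials to first success), p = 0.166667.
P(Y = 10) = (1−p)^9 · p = 0.19381 · 0.166667 = 0.032301

0.0323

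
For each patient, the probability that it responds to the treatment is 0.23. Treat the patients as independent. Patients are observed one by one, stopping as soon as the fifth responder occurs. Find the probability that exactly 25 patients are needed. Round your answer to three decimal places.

0.037

Y = trial on which the fifth success occurs; negative binomial, r=5, p=0.23.
P(Y=25) = C(24,4) · p^5 · (1−p)^20
= 10626 · 0.00064363 · 0.005368 = 0.03671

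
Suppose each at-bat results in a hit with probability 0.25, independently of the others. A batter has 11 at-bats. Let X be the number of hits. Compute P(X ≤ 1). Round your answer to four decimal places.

X ~ Binomial(11, 0.25); P(X ≤ 1) = Σ C(11,k) p^k (1−p)^(11−k) over k:
  k=0: C(11,0)·0.25^0·0.75^11 = 0.042235
  k=1: C(11,1)·0.25^1·0.75^10 = 0.154862
Total = 0.197097

0.1971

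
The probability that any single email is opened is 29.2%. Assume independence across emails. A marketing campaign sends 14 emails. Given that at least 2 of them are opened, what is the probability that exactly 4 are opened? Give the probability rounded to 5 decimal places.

0.24341

X ~ Binomial(14, 0.292). Want P(X=4 | X≥2) = P(X=4) / P(X≥2).
P(X=4) = C(14,4)·0.292^4·0.708^10 = 0.2303022
P(X≥2) = 1 − 0.0079518 − 0.0459138 = 0.9461344
Ratio = 0.2303022 / 0.9461344 = 0.2434138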